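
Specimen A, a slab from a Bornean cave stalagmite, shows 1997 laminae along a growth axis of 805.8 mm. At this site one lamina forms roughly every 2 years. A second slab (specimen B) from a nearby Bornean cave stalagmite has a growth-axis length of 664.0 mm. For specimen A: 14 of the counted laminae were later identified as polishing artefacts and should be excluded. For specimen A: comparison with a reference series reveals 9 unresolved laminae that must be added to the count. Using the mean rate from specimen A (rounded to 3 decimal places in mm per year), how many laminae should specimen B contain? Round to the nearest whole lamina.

1644 laminae

Specimen A: correcting the raw count gives 1997 − 14 + 9 = 1992 true laminae.
Specimen A: multiplying by 2 years per lamina: 1992 × 2 = 3984 years.
A: Extension rate ≈ 805.8 / 3984 = 0.202 mm/year.
For B, 664.0 / 0.202 = 3287.13 years; at 2 years per lamina that is 3287.13 / 2 ≈ 1644 laminae.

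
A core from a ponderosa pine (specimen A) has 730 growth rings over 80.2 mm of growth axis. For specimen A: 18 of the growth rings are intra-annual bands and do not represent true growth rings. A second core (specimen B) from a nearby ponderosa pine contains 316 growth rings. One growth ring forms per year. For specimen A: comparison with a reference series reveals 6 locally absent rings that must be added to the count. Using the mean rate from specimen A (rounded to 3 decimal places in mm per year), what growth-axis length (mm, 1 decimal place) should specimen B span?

Specimen A: adjusted count: 730 − 18 + 6 = 718 growth rings.
A: Extension rate ≈ 80.2 / 718 = 0.112 mm per year.
B's length ≈ 0.112 × 316 = 35.4 mm.

35.4 mm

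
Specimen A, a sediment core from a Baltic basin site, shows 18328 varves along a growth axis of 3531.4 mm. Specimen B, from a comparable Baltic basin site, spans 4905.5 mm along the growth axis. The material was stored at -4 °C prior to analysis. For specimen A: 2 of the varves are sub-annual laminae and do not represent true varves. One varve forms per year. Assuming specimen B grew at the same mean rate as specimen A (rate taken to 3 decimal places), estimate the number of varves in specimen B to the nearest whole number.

Specimen A: true varve count = 18328 − 2 = 18326.
A: Extension rate ≈ 3531.4 / 18326 = 0.193 mm/yr.
For B, 4905.5 / 0.193 = 25417.10 years ≈ 25417 varves.

25417 varves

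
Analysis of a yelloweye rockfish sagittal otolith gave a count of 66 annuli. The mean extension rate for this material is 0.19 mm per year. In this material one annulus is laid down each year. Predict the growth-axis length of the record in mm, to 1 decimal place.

The record spans 66 years at 0.19 mm per year.
Predicted length = 0.19 mm/year × 66 years = 12.5 mm.

12.5 mm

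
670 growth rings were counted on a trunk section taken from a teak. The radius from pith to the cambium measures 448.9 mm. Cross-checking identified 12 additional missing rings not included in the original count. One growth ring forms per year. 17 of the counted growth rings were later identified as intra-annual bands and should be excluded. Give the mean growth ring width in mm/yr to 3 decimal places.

0.675 mm/yr

Adjusted count: 670 − 17 + 12 = 665 growth rings.
Mean rate = 448.9 mm / 665 years ≈ 0.675 mm/yr.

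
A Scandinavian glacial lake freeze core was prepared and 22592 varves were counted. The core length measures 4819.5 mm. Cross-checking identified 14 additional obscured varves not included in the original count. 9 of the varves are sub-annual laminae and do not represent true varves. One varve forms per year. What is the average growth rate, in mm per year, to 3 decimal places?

0.213 mm per year

After corrections the count is 22592 − 9 + 14 = 22597 varves.
4819.5 mm over 22597 years gives 4819.5 / 22597 ≈ 0.213 mm per year.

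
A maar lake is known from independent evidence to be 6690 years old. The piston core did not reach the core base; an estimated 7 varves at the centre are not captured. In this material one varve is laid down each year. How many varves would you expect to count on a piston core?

6683 varves

One varve per year gives 6690 varves over 6690 years.
Subtracting the 7 varves not captured gives 6690 − 7 = 6683 varves in the record.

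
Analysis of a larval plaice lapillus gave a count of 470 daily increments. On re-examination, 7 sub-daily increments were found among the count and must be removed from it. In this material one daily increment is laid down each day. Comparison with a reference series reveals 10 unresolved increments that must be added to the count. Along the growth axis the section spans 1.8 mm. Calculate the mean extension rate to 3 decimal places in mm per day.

True daily increment count = 470 − 7 + 10 = 473.
Extension rate ≈ 1.8 / 473 = 0.004 mm per day.

0.004 mm per day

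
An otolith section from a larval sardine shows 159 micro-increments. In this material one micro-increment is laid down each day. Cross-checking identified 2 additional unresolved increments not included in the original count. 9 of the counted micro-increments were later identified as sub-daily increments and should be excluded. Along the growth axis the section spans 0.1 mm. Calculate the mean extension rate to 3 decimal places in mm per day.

0.001 mm per day

Correcting the raw count gives 159 − 9 + 2 = 152 true micro-increments.
0.1 mm over 152 days gives 0.1 / 152 ≈ 0.001 mm per day.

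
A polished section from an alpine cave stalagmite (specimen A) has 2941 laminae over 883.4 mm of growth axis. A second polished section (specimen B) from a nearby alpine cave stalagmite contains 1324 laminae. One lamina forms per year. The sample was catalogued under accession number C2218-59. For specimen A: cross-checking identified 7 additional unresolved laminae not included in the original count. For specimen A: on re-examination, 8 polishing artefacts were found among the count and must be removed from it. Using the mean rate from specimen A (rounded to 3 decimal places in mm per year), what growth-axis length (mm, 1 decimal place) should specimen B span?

397.2 mm

Specimen A: adjusted count: 2941 − 8 + 7 = 2940 laminae.
A: 883.4 mm over 2940 years gives 883.4 / 2940 ≈ 0.300 mm per year.
B's length ≈ 0.300 × 1324 = 397.2 mm.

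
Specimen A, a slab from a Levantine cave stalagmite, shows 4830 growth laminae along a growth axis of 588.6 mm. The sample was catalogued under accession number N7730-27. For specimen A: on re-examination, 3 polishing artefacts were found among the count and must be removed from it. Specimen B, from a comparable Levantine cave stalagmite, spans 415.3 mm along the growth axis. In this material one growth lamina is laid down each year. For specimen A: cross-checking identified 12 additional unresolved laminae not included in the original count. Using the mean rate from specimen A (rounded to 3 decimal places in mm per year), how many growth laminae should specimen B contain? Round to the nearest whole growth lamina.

3404 growth laminae

Specimen A: correcting the raw count gives 4830 − 3 + 12 = 4839 true growth laminae.
A: Extension rate ≈ 588.6 / 4839 = 0.122 mm/year.
Specimen B: 415.3 mm / 0.122 mm per year = 3404.10 years ≈ 3404 growth laminae.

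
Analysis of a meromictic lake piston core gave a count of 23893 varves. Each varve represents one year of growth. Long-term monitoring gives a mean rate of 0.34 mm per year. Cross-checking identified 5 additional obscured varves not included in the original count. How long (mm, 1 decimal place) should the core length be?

Correcting the raw count gives 23893 + 5 = 23898 true varves.
Length ≈ 0.34 × 23898 = 8125.3 mm.

8125.3 mm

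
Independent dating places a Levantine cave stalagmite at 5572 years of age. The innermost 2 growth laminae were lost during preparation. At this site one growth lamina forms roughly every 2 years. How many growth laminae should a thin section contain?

Expected growth laminae: 5572 / 2 = 2786.
Subtracting the 2 growth laminae not captured gives 2786 − 2 = 2784 growth laminae in the record.

2784 growth laminae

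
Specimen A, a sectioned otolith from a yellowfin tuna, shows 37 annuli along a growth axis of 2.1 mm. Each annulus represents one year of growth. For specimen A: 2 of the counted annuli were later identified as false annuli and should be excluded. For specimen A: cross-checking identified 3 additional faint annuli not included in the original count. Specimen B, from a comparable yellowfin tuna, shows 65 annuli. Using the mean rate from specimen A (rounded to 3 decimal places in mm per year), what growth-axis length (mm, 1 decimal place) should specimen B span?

Specimen A: after corrections the count is 37 − 2 + 3 = 38 annuli.
A: 2.1 mm over 38 years gives 2.1 / 38 ≈ 0.055 mm/year.
For B, 0.055 mm/year × 65 years = 3.6 mm.

3.6 mm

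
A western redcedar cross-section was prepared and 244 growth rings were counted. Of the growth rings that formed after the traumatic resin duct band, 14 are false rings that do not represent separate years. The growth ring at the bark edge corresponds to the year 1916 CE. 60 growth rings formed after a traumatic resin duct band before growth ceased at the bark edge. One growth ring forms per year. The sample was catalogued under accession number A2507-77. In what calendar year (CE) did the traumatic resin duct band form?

60 growth rings post-date the traumatic resin duct band.
Excluding 14 false growth rings: 60 − 14 = 46.
The growth ring at the bark edge is 1916 CE, so the traumatic resin duct band dates to 1916 − 46 = 1870 CE.

1870 CE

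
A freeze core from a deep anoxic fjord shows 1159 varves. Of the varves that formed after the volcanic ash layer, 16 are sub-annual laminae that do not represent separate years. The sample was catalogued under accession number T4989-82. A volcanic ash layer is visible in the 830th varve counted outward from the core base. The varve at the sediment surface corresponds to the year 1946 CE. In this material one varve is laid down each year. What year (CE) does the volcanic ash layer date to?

Between varve 830 and the sediment surface there are 1159 − 830 = 329 varves.
Removing the 16 false varves leaves 329 − 16 = 313 true varves beyond the volcanic ash layer.
The varve at the sediment surface is 1946 CE, so the volcanic ash layer dates to 1946 − 313 = 1633 CE.

1633 CE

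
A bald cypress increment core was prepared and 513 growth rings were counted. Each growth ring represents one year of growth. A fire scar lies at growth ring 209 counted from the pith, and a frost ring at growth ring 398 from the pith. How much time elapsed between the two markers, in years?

The two markers are separated by 398 − 209 = 189 growth rings.
At one growth ring per year, 189 years elapsed between them.

189 yr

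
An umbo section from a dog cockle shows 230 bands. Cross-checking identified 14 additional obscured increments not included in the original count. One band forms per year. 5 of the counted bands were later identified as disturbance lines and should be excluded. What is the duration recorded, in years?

239 years

Adjusted count: 230 − 5 + 14 = 239 bands.
With a one-to-one band periodicity this is 239 years.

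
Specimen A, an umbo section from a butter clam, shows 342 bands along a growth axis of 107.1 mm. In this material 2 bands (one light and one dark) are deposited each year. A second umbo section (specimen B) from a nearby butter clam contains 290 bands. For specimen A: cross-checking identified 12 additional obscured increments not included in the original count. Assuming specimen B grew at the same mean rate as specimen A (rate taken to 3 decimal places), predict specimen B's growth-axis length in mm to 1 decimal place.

Specimen A: adjusted count: 342 + 12 = 354 bands.
Specimen A: 354 bands at 2 per year is 354 / 2 = 177 years.
A: Mean rate = 107.1 mm / 177 years ≈ 0.605 mm/yr.
Specimen B: with 2 bands per year, 290 / 2 = 145 years. For B, 0.605 mm/year × 145 years = 87.7 mm.

87.7 mm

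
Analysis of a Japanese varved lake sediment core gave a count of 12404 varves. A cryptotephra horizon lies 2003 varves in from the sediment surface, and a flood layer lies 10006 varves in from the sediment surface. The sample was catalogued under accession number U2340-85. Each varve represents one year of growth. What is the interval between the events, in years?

8003 yr

The two markers are separated by 10006 − 2003 = 8003 varves.
One varve per year makes the interval 8003 years.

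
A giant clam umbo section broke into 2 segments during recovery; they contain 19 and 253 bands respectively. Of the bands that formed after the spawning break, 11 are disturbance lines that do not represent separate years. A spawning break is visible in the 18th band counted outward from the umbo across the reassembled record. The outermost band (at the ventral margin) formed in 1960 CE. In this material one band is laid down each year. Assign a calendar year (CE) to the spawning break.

1717 CE

Total bands = 19 + 253 = 272.
Between band 18 and the ventral margin there are 272 − 18 = 254 bands.
254 − 11 false = 243 true bands after the spawning break.
Counting back 243 years from 1960 CE places the spawning break in 1960 − 243 = 1717 CE.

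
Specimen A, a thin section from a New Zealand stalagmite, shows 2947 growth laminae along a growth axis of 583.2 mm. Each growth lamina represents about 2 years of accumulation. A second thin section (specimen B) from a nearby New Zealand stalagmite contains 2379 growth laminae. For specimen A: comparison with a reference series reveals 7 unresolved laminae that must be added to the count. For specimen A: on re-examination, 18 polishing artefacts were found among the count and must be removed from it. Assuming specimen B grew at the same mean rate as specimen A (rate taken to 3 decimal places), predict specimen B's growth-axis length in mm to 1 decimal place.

471.0 mm

Specimen A: adjusted count: 2947 − 18 + 7 = 2936 growth laminae.
Specimen A: multiplying by 2 years per growth lamina: 2936 × 2 = 5872 years.
A: Mean rate = 583.2 mm / 5872 years ≈ 0.099 mm per year.
Specimen B: at 2 years per growth lamina, 2379 × 2 = 4758 years. Length of B = 0.099 × 4758 = 471.0 mm.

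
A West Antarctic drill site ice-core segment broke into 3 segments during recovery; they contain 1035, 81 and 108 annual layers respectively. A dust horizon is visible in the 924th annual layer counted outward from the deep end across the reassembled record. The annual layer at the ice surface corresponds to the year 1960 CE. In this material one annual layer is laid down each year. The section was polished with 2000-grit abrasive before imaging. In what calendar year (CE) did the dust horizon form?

1660 CE

Total annual layers = 1035 + 81 + 108 = 1224.
Between annual layer 924 and the ice surface there are 1224 − 924 = 300 annual layers.
1960 − 300 = 1660 CE.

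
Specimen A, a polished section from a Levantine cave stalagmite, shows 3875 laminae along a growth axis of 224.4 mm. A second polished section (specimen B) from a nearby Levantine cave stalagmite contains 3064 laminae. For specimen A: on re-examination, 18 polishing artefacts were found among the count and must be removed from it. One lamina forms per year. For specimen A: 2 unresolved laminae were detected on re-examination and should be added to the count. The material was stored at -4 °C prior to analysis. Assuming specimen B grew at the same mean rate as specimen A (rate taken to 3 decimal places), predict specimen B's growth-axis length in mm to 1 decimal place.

Specimen A: correcting the raw count gives 3875 − 18 + 2 = 3859 true laminae.
A: Extension rate ≈ 224.4 / 3859 = 0.058 mm/yr.
B's length ≈ 0.058 × 3064 = 177.7 mm.

177.7 mm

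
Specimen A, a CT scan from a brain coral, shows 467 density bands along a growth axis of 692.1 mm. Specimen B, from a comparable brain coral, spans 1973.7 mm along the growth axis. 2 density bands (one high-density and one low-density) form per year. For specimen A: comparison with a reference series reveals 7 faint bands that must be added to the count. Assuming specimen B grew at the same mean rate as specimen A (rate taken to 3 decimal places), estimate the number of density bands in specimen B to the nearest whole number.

1352 density bands

Specimen A: adjusted count: 467 + 7 = 474 density bands.
Specimen A: 474 density bands at 2 per year is 474 / 2 = 237 years.
A: Mean rate = 692.1 mm / 237 years ≈ 2.920 mm/yr.
For B, 1973.7 / 2.920 = 675.92 years; at 2 density bands per year that is 675.92 × 2 ≈ 1352 density bands.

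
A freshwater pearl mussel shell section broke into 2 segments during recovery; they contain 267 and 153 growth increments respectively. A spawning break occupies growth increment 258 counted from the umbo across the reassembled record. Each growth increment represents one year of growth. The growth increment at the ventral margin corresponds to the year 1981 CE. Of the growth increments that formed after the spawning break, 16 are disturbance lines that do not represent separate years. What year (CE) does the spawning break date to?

1835 CE

Total growth increments = 267 + 153 = 420.
Between growth increment 258 and the ventral margin there are 420 − 258 = 162 growth increments.
Removing the 16 false growth increments leaves 162 − 16 = 146 true growth increments beyond the spawning break.
Counting back 146 years from 1981 CE places the spawning break in 1981 − 146 = 1835 CE.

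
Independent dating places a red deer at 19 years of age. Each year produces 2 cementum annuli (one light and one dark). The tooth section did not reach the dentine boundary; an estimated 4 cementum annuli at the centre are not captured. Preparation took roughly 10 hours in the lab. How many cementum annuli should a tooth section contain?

34 cementum annuli

With 2 cementum annuli per year, 19 years would produce 19 × 2 = 38 cementum annuli.
38 − 4 missed = 34 cementum annuli expected in the prepared section.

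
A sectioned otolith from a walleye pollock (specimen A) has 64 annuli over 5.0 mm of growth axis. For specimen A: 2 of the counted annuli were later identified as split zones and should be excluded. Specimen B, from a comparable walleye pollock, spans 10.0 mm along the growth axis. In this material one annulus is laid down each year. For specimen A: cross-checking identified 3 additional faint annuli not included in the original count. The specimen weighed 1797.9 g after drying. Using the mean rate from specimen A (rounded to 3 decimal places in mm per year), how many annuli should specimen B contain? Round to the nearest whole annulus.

130 annuli

Specimen A: adjusted count: 64 − 2 + 3 = 65 annuli.
A: 5.0 mm over 65 years gives 5.0 / 65 ≈ 0.077 mm/year.
B spans 10.0 / 0.077 = 129.87 years ≈ 130 annuli.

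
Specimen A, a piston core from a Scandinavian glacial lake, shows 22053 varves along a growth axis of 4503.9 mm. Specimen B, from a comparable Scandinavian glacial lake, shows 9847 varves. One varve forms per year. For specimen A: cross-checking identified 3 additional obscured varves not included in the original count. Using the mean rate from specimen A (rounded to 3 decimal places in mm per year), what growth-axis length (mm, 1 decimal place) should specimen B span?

2008.8 mm

Specimen A: true varve count = 22053 + 3 = 22056.
A: Extension rate ≈ 4503.9 / 22056 = 0.204 mm/year.
For B, 0.204 mm/year × 9847 years = 2008.8 mm.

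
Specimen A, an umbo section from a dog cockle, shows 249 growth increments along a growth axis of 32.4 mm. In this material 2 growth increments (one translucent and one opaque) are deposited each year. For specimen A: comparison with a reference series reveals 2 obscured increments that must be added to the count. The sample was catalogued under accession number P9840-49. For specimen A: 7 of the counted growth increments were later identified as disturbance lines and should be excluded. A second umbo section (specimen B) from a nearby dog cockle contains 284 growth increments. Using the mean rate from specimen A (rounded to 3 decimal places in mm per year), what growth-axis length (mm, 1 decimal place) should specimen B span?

37.8 mm

Specimen A: correcting the raw count gives 249 − 7 + 2 = 244 true growth increments.
Specimen A: 244 growth increments at 2 per year is 244 / 2 = 122 years.
A: Extension rate ≈ 32.4 / 122 = 0.266 mm/yr.
Specimen B: 284 growth increments at 2 per year is 284 / 2 = 142 years. For B, 0.266 mm/year × 142 years = 37.8 mm.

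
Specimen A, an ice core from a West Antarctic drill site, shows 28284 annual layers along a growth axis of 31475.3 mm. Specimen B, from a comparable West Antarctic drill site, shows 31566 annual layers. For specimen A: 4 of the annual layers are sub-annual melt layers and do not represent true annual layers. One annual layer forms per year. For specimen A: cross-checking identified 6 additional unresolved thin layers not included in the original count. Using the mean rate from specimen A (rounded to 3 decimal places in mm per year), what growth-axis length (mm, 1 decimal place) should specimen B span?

Specimen A: correcting the raw count gives 28284 − 4 + 6 = 28286 true annual layers.
A: Mean rate = 31475.3 mm / 28286 years ≈ 1.113 mm per year.
For B, 1.113 mm/year × 31566 years = 35133.0 mm.

35133.0 mm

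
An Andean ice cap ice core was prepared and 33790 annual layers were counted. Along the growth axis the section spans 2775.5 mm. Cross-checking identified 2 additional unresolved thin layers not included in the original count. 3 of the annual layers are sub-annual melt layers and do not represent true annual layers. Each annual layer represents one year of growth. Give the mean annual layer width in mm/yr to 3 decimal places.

Adjusted count: 33790 − 3 + 2 = 33789 annual layers.
Mean rate = 2775.5 mm / 33789 years ≈ 0.082 mm/yr.

0.082 mm/yr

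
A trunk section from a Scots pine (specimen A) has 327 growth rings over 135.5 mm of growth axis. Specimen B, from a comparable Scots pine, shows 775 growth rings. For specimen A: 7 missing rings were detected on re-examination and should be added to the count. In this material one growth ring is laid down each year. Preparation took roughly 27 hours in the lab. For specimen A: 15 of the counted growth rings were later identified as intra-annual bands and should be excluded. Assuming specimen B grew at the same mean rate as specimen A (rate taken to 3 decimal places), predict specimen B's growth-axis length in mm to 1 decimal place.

329.4 mm

Specimen A: correcting the raw count gives 327 − 15 + 7 = 319 true growth rings.
A: Extension rate ≈ 135.5 / 319 = 0.425 mm/yr.
For B, 0.425 mm/year × 775 years = 329.4 mm.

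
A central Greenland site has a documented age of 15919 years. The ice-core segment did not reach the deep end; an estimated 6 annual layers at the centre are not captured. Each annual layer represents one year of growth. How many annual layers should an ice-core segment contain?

15913 annual layers

Expected annual layers over 15919 years: 15919.
Subtracting the 6 annual layers not captured gives 15919 − 6 = 15913 annual layers in the record.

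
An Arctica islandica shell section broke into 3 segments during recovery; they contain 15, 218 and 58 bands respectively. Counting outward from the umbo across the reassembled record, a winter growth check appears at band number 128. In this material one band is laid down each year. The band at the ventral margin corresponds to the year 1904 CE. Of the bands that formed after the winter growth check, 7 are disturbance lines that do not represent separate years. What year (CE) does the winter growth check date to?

1748 CE

Total bands = 15 + 218 + 58 = 291.
Between band 128 and the ventral margin there are 291 − 128 = 163 bands.
163 − 7 false = 156 true bands after the winter growth check.
Counting back 156 years from 1904 CE places the winter growth check in 1904 − 156 = 1748 CE.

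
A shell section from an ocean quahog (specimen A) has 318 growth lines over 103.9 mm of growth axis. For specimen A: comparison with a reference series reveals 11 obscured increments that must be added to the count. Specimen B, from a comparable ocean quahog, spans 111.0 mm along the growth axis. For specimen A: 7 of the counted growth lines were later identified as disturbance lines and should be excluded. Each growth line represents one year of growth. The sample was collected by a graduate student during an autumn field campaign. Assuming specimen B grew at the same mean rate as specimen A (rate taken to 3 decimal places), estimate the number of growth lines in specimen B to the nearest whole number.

Specimen A: true growth line count = 318 − 7 + 11 = 322.
A: 103.9 mm over 322 years gives 103.9 / 322 ≈ 0.323 mm/yr.
B spans 111.0 / 0.323 = 343.65 years ≈ 344 growth lines.

344 growth lines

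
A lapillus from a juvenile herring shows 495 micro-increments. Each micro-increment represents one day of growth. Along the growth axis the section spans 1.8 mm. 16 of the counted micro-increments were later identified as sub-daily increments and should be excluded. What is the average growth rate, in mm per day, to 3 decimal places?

Correcting the raw count gives 495 − 16 = 479 true micro-increments.
Extension rate ≈ 1.8 / 479 = 0.004 mm per day.

0.004 mm per day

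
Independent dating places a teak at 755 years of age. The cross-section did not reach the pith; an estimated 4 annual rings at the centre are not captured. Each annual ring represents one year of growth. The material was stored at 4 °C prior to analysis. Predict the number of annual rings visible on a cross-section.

751 annual rings

Expected annual rings over 755 years: 755.
755 − 4 missed = 751 annual rings expected in the prepared section.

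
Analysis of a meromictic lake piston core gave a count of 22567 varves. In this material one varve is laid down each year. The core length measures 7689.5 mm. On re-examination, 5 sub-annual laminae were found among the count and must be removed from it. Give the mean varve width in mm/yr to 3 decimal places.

Correcting the raw count gives 22567 − 5 = 22562 true varves.
7689.5 mm over 22562 years gives 7689.5 / 22562 ≈ 0.341 mm/yr.

0.341 mm/yr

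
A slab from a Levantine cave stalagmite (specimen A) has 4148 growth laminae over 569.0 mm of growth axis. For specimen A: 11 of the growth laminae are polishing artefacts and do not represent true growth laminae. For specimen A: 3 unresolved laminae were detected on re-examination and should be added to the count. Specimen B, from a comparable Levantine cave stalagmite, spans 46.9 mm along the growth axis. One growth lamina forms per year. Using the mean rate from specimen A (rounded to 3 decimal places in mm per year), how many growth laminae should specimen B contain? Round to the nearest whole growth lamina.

Specimen A: adjusted count: 4148 − 11 + 3 = 4140 growth laminae.
A: Extension rate ≈ 569.0 / 4140 = 0.137 mm per year.
Specimen B: 46.9 mm / 0.137 mm per year = 342.34 years ≈ 342 growth laminae.

342 growth laminae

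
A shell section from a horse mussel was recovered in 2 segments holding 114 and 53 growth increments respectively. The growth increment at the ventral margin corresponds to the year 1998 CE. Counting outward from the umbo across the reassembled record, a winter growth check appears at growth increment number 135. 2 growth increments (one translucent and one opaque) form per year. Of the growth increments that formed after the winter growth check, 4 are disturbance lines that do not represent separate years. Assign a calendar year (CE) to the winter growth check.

1984 CE

Total growth increments = 114 + 53 = 167.
Between growth increment 135 and the ventral margin there are 167 − 135 = 32 growth increments.
Removing the 4 false growth increments leaves 32 − 4 = 28 true growth increments beyond the winter growth check.
With 2 growth increments per year, 28 / 2 = 14 years.
The growth increment at the ventral margin is 1998 CE, so the winter growth check dates to 1998 − 14 = 1984 CE.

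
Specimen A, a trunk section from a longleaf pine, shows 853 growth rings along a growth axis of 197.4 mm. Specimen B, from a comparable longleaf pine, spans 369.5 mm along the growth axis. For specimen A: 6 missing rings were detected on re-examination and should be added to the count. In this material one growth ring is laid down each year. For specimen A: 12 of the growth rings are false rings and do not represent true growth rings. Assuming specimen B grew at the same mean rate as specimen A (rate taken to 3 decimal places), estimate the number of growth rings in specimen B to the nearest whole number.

1586 growth rings

Specimen A: correcting the raw count gives 853 − 12 + 6 = 847 true growth rings.
A: Extension rate ≈ 197.4 / 847 = 0.233 mm per year.
For B, 369.5 / 0.233 = 1585.84 years ≈ 1586 growth rings.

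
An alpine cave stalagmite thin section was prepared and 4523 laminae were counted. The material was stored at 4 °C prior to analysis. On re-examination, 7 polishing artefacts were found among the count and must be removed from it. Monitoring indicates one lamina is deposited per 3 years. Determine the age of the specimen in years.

13548 years

True lamina count = 4523 − 7 = 4516.
Multiplying by 3 years per lamina: 4516 × 3 = 13548 years.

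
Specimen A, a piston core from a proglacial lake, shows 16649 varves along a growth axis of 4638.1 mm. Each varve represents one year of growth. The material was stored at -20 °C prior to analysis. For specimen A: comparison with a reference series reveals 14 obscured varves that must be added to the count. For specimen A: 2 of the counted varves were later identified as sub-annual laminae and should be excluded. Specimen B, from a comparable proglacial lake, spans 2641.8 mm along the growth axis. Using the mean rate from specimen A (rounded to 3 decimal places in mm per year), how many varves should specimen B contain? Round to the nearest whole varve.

Specimen A: true varve count = 16649 − 2 + 14 = 16661.
A: 4638.1 mm over 16661 years gives 4638.1 / 16661 ≈ 0.278 mm/year.
For B, 2641.8 / 0.278 = 9502.88 years ≈ 9503 varves.

9503 varves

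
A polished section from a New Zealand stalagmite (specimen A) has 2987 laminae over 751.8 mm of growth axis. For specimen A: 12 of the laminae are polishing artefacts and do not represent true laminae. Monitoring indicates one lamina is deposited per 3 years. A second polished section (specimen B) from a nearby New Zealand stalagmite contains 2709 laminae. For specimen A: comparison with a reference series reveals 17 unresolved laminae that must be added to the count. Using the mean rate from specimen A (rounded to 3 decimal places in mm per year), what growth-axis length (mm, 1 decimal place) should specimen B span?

Specimen A: after corrections the count is 2987 − 12 + 17 = 2992 laminae.
Specimen A: multiplying by 3 years per lamina: 2992 × 3 = 8976 years.
A: 751.8 mm over 8976 years gives 751.8 / 8976 ≈ 0.084 mm per year.
Specimen B: 2709 laminae at 3 years each span 2709 × 3 = 8127 years. Length of B = 0.084 × 8127 = 682.7 mm.

682.7 mm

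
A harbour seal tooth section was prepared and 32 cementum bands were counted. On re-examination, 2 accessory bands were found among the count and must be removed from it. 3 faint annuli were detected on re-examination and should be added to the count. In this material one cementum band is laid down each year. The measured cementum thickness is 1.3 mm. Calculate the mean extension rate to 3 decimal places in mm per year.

Adjusted count: 32 − 2 + 3 = 33 cementum bands.
Extension rate ≈ 1.3 / 33 = 0.039 mm per year.

0.039 mm per year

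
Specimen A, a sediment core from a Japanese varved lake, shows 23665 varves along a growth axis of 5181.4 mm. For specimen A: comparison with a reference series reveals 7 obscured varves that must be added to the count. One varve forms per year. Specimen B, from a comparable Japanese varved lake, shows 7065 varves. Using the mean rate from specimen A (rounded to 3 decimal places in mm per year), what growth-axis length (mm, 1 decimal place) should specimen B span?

Specimen A: after corrections the count is 23665 + 7 = 23672 varves.
A: Extension rate ≈ 5181.4 / 23672 = 0.219 mm per year.
B's length ≈ 0.219 × 7065 = 1547.2 mm.

1547.2 mm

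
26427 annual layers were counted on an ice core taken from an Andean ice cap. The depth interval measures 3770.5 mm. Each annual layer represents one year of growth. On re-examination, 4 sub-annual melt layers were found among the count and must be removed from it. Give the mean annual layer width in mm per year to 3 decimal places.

Adjusted count: 26427 − 4 = 26423 annual layers.
3770.5 mm over 26423 years gives 3770.5 / 26423 ≈ 0.143 mm per year.

0.143 mm per year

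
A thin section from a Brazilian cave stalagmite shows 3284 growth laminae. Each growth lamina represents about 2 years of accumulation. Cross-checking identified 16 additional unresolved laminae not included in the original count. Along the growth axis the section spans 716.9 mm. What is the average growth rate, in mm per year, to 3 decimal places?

Correcting the raw count gives 3284 + 16 = 3300 true growth laminae.
Multiplying by 2 years per growth lamina: 3300 × 2 = 6600 years.
Extension rate ≈ 716.9 / 6600 = 0.109 mm per year.

0.109 mm per year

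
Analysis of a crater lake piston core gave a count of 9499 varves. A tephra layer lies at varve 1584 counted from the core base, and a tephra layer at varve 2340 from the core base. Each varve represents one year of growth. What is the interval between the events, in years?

Separation: 2340 − 1584 = 756 varves.
One varve per year makes the interval 756 years.

756 years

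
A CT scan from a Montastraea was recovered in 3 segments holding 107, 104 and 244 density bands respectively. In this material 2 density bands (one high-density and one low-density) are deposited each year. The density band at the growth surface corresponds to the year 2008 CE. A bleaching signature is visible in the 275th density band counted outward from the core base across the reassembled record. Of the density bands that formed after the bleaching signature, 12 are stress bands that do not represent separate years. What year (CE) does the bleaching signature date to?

1924 CE

Total density bands = 107 + 104 + 244 = 455.
Between density band 275 and the growth surface there are 455 − 275 = 180 density bands.
Excluding 12 false density bands: 180 − 12 = 168.
Dividing by 2 density bands per year: 168 / 2 = 84 years.
2008 − 84 = 1924 CE.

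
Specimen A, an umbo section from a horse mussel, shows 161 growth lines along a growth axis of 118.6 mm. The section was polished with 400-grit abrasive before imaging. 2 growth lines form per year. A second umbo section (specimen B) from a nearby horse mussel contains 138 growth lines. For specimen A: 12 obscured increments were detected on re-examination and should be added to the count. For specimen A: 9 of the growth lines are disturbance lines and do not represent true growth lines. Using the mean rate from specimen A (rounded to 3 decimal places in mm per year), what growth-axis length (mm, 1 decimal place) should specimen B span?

99.8 mm

Specimen A: adjusted count: 161 − 9 + 12 = 164 growth lines.
Specimen A: dividing by 2 growth lines per year: 164 / 2 = 82 years.
A: Mean rate = 118.6 mm / 82 years ≈ 1.446 mm/year.
Specimen B: dividing by 2 growth lines per year: 138 / 2 = 69 years. Length of B = 1.446 × 69 = 99.8 mm.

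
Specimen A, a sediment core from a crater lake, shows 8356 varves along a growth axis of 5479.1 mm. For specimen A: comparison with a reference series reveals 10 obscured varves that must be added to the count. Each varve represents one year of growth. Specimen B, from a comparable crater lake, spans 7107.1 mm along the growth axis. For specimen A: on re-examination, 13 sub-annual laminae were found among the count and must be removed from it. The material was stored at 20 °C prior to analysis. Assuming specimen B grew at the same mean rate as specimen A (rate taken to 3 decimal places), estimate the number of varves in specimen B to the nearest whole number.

10834 varves

Specimen A: correcting the raw count gives 8356 − 13 + 10 = 8353 true varves.
A: 5479.1 mm over 8353 years gives 5479.1 / 8353 ≈ 0.656 mm per year.
For B, 7107.1 / 0.656 = 10833.99 years ≈ 10834 varves.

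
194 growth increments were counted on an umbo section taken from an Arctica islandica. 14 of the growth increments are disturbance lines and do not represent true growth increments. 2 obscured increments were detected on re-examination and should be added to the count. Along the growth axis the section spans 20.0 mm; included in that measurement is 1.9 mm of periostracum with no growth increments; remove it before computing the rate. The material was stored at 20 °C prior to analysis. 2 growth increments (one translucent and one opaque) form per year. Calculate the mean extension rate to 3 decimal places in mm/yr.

0.199 mm/yr

Correcting the raw count gives 194 − 14 + 2 = 182 true growth increments.
Dividing by 2 growth increments per year: 182 / 2 = 91 years.
The growth record spans 20.0 − 1.9 = 18.1 mm.
18.1 mm over 91 years gives 18.1 / 91 ≈ 0.199 mm/yr.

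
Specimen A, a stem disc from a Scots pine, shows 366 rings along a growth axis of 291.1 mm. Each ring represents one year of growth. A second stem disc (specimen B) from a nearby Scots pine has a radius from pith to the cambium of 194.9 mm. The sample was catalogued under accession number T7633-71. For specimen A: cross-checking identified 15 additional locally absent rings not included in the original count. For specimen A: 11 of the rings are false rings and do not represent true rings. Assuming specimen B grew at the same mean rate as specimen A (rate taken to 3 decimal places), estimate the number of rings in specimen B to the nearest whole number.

248 rings

Specimen A: correcting the raw count gives 366 − 11 + 15 = 370 true rings.
A: Extension rate ≈ 291.1 / 370 = 0.787 mm per year.
B spans 194.9 / 0.787 = 247.65 years ≈ 248 rings.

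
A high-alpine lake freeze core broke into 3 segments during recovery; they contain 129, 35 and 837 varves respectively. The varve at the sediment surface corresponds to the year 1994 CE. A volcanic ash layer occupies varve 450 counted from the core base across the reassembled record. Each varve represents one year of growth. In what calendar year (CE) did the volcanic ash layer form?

Total varves = 129 + 35 + 837 = 1001.
Between varve 450 and the sediment surface there are 1001 − 450 = 551 varves.
1994 − 551 = 1443 CE.

1443 CE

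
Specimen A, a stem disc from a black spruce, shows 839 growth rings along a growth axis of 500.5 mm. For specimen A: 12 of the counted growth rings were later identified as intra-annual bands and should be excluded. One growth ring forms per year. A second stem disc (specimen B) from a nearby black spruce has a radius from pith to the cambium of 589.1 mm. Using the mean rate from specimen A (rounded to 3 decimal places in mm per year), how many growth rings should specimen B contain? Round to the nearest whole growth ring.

Specimen A: correcting the raw count gives 839 − 12 = 827 true growth rings.
A: Extension rate ≈ 500.5 / 827 = 0.605 mm per year.
For B, 589.1 / 0.605 = 973.72 years ≈ 974 growth rings.

974 growth rings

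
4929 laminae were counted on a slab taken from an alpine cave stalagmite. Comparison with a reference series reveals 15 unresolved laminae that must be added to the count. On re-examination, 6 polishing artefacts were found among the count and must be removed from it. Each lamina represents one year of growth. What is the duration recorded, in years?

Adjusted count: 4929 − 6 + 15 = 4938 laminae.
With a one-to-one lamina periodicity this is 4938 years.

4938 years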